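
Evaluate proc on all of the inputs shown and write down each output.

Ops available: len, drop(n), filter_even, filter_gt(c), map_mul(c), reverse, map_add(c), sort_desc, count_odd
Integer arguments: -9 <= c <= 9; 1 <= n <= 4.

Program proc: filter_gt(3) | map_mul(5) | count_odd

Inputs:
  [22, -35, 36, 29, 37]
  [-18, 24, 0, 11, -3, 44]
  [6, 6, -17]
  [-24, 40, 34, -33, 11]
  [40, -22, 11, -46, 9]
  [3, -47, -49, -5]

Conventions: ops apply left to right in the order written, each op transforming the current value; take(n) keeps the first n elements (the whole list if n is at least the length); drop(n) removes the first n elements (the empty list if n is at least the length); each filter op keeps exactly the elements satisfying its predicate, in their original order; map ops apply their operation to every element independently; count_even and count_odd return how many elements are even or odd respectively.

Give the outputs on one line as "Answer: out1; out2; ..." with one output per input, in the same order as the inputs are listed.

Execution, op by op:
  [22, -35, 36, 29, 37] -> [22, 36, 29, 37] -> [110, 180, 145, 185] -> 2
  [-18, 24, 0, 11, -3, 44] -> [24, 11, 44] -> [120, 55, 220] -> 1
  [6, 6, -17] -> [6, 6] -> [30, 30] -> 0
  [-24, 40, 34, -33, 11] -> [40, 34, 11] -> [200, 170, 55] -> 1
  [40, -22, 11, -46, 9] -> [40, 11, 9] -> [200, 55, 45] -> 2
  [3, -47, -49, -5] -> [] -> [] -> 0

2; 1; 0; 1; 2; 0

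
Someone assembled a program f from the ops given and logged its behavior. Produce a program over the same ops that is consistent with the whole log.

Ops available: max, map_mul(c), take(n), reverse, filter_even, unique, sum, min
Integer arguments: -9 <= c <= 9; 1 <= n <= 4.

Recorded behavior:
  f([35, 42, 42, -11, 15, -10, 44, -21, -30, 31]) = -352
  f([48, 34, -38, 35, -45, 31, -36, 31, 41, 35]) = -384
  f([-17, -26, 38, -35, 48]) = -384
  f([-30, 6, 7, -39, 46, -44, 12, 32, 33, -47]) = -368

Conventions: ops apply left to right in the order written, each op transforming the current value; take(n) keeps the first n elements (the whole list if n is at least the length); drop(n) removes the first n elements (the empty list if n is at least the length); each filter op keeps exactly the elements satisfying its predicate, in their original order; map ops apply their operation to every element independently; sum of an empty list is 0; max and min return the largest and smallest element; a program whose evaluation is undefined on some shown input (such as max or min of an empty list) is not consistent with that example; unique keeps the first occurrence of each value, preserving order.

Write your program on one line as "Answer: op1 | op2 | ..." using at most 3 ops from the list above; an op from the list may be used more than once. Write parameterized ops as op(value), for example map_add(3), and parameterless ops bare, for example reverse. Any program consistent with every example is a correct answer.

reverse | map_mul(-8) | min

Check, running the answer program on each example:
  [35, 42, 42, -11, 15, -10, 44, -21, -30, 31] -> [31, -30, -21, 44, -10, 15, -11, 42, 42, 35] -> [-248, 240, 168, -352, 80, -120, 88, -336, -336, -280] -> -352
  [48, 34, -38, 35, -45, 31, -36, 31, 41, 35] -> [35, 41, 31, -36, 31, -45, 35, -38, 34, 48] -> [-280, -328, -248, 288, -248, 360, -280, 304, -272, -384] -> -384
  [-17, -26, 38, -35, 48] -> [48, -35, 38, -26, -17] -> [-384, 280, -304, 208, 136] -> -384
  [-30, 6, 7, -39, 46, -44, 12, 32, 33, -47] -> [-47, 33, 32, 12, -44, 46, -39, 7, 6, -30] -> [376, -264, -256, -96, 352, -368, 312, -56, -48, 240] -> -368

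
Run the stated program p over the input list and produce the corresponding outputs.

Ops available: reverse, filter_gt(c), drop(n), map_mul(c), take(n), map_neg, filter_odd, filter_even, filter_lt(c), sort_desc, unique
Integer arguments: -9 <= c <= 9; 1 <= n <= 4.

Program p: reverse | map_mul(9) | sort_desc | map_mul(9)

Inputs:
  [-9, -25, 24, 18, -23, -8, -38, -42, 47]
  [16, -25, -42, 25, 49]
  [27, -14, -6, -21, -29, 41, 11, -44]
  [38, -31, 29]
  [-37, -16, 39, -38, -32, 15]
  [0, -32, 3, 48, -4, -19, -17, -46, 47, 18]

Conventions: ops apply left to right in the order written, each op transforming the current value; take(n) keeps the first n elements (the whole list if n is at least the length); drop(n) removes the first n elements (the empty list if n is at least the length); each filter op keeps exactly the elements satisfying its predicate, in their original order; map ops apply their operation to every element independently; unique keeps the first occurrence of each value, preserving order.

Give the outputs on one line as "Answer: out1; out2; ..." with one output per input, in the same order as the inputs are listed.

[3807, 1944, 1458, -648, -729, -1863, -2025, -3078, -3402]; [3969, 2025, 1296, -2025, -3402]; [3321, 2187, 891, -486, -1134, -1701, -2349, -3564]; [3078, 2349, -2511]; [3159, 1215, -1296, -2592, -2997, -3078]; [3888, 3807, 1458, 243, 0, -324, -1377, -1539, -2592, -3726]

Execution, op by op:
  [-9, -25, 24, 18, -23, -8, -38, -42, 47] -> [47, -42, -38, -8, -23, 18, 24, -25, -9] -> [423, -378, -342, -72, -207, 162, 216, -225, -81] -> [423, 216, 162, -72, -81, -207, -225, -342, -378] -> [3807, 1944, 1458, -648, -729, -1863, -2025, -3078, -3402]
  [16, -25, -42, 25, 49] -> [49, 25, -42, -25, 16] -> [441, 225, -378, -225, 144] -> [441, 225, 144, -225, -378] -> [3969, 2025, 1296, -2025, -3402]
  [27, -14, -6, -21, -29, 41, 11, -44] -> [-44, 11, 41, -29, -21, -6, -14, 27] -> [-396, 99, 369, -261, -189, -54, -126, 243] -> [369, 243, 99, -54, -126, -189, -261, -396] -> [3321, 2187, 891, -486, -1134, -1701, -2349, -3564]
  [38, -31, 29] -> [29, -31, 38] -> [261, -279, 342] -> [342, 261, -279] -> [3078, 2349, -2511]
  [-37, -16, 39, -38, -32, 15] -> [15, -32, -38, 39, -16, -37] -> [135, -288, -342, 351, -144, -333] -> [351, 135, -144, -288, -333, -342] -> [3159, 1215, -1296, -2592, -2997, -3078]
  [0, -32, 3, 48, -4, -19, -17, -46, 47, 18] -> [18, 47, -46, -17, -19, -4, 48, 3, -32, 0] -> [162, 423, -414, -153, -171, -36, 432, 27, -288, 0] -> [432, 423, 162, 27, 0, -36, -153, -171, -288, -414] -> [3888, 3807, 1458, 243, 0, -324, -1377, -1539, -2592, -3726]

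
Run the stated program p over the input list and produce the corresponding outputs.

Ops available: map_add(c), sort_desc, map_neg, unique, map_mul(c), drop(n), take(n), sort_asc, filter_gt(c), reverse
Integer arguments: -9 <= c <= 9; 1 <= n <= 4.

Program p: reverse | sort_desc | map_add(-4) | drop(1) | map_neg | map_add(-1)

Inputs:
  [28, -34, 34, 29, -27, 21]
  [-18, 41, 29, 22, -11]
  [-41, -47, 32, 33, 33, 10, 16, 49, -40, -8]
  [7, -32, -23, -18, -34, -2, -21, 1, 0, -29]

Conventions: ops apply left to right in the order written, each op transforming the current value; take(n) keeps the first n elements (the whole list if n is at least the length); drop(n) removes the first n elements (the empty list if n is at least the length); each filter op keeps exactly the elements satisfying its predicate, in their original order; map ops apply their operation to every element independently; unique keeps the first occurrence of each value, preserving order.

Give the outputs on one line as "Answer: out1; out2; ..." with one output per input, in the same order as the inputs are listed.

Execution, op by op:
  [28, -34, 34, 29, -27, 21] -> [21, -27, 29, 34, -34, 28] -> [34, 29, 28, 21, -27, -34] -> [30, 25, 24, 17, -31, -38] -> [25, 24, 17, -31, -38] -> [-25, -24, -17, 31, 38] -> [-26, -25, -18, 30, 37]
  [-18, 41, 29, 22, -11] -> [-11, 22, 29, 41, -18] -> [41, 29, 22, -11, -18] -> [37, 25, 18, -15, -22] -> [25, 18, -15, -22] -> [-25, -18, 15, 22] -> [-26, -19, 14, 21]
  [-41, -47, 32, 33, 33, 10, 16, 49, -40, -8] -> [-8, -40, 49, 16, 10, 33, 33, 32, -47, -41] -> [49, 33, 33, 32, 16, 10, -8, -40, -41, -47] -> [45, 29, 29, 28, 12, 6, -12, -44, -45, -51] -> [29, 29, 28, 12, 6, -12, -44, -45, -51] -> [-29, -29, -28, -12, -6, 12, 44, 45, 51] -> [-30, -30, -29, -13, -7, 11, 43, 44, 50]
  [7, -32, -23, -18, -34, -2, -21, 1, 0, -29] -> [-29, 0, 1, -21, -2, -34, -18, -23, -32, 7] -> [7, 1, 0, -2, -18, -21, -23, -29, -32, -34] -> [3, -3, -4, -6, -22, -25, -27, -33, -36, -38] -> [-3, -4, -6, -22, -25, -27, -33, -36, -38] -> [3, 4, 6, 22, 25, 27, 33, 36, 38] -> [2, 3, 5, 21, 24, 26, 32, 35, 37]

[-26, -25, -18, 30, 37]; [-26, -19, 14, 21]; [-30, -30, -29, -13, -7, 11, 43, 44, 50]; [2, 3, 5, 21, 24, 26, 32, 35, 37]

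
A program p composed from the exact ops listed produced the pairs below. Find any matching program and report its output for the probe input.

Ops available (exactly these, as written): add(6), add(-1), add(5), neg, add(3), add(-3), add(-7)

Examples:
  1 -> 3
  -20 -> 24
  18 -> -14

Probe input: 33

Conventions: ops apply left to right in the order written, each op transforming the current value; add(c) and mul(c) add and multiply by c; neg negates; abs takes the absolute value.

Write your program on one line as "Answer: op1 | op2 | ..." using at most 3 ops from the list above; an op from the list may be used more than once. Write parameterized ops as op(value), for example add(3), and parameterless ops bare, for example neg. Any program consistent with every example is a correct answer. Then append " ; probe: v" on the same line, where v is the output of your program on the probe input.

add(-7) | neg | add(-3) ; probe: -29

Check, running the answer program on each example:
  1 -> -6 -> 6 -> 3
  -20 -> -27 -> 27 -> 24
  18 -> 11 -> -11 -> -14
  probe: 33 -> 26 -> -26 -> -29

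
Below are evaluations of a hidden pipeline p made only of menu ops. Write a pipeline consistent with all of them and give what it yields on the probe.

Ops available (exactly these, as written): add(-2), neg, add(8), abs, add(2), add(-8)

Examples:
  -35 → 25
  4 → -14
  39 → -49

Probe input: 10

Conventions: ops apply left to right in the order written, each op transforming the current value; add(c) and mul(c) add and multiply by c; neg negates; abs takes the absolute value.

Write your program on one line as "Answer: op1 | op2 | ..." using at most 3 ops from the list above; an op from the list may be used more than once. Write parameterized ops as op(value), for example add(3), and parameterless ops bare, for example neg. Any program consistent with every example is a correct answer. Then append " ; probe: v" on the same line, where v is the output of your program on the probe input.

add(2) | add(8) | neg ; probe: -20

Check, running the answer program on each example:
  -35 -> -33 -> -25 -> 25
  4 -> 6 -> 14 -> -14
  39 -> 41 -> 49 -> -49
  probe: 10 -> 12 -> 20 -> -20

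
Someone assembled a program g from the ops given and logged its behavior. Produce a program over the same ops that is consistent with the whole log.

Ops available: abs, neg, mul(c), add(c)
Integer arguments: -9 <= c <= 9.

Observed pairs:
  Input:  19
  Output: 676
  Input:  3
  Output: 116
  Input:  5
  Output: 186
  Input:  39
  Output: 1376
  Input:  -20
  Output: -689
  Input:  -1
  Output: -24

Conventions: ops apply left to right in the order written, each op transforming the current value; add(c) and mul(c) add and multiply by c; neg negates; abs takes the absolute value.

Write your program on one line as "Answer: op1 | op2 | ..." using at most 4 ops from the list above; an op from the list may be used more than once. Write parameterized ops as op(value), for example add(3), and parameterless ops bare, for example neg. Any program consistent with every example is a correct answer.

mul(-7) | add(-4) | mul(-5) | add(-9)

Check, running the answer program on each example:
  19 -> -133 -> -137 -> 685 -> 676
  3 -> -21 -> -25 -> 125 -> 116
  5 -> -35 -> -39 -> 195 -> 186
  39 -> -273 -> -277 -> 1385 -> 1376
  -20 -> 140 -> 136 -> -680 -> -689
  -1 -> 7 -> 3 -> -15 -> -24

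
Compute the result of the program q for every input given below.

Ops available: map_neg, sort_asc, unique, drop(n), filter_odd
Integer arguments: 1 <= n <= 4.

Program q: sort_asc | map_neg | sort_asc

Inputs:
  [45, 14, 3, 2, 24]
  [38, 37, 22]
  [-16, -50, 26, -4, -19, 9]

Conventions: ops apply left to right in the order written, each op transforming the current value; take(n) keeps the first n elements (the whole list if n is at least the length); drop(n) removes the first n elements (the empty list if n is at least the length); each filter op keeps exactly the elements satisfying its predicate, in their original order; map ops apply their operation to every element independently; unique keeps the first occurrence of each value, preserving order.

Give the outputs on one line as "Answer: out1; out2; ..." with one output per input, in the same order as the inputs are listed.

Execution, op by op:
  [45, 14, 3, 2, 24] -> [2, 3, 14, 24, 45] -> [-2, -3, -14, -24, -45] -> [-45, -24, -14, -3, -2]
  [38, 37, 22] -> [22, 37, 38] -> [-22, -37, -38] -> [-38, -37, -22]
  [-16, -50, 26, -4, -19, 9] -> [-50, -19, -16, -4, 9, 26] -> [50, 19, 16, 4, -9, -26] -> [-26, -9, 4, 16, 19, 50]

[-45, -24, -14, -3, -2]; [-38, -37, -22]; [-26, -9, 4, 16, 19, 50]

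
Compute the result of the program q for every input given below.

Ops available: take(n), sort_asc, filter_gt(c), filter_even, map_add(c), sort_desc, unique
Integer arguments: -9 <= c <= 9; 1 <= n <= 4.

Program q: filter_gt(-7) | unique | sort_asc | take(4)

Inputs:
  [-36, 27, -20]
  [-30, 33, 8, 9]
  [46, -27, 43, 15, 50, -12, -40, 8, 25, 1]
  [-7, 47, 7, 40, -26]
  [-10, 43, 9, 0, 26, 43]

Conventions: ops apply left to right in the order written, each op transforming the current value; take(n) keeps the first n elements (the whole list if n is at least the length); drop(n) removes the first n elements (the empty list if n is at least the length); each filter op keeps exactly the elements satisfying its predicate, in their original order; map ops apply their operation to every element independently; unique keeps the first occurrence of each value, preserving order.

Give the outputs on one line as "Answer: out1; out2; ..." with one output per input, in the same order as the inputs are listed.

[27]; [8, 9, 33]; [1, 8, 15, 25]; [7, 40, 47]; [0, 9, 26, 43]

Execution, op by op:
  [-36, 27, -20] -> [27] -> [27] -> [27] -> [27]
  [-30, 33, 8, 9] -> [33, 8, 9] -> [33, 8, 9] -> [8, 9, 33] -> [8, 9, 33]
  [46, -27, 43, 15, 50, -12, -40, 8, 25, 1] -> [46, 43, 15, 50, 8, 25, 1] -> [46, 43, 15, 50, 8, 25, 1] -> [1, 8, 15, 25, 43, 46, 50] -> [1, 8, 15, 25]
  [-7, 47, 7, 40, -26] -> [47, 7, 40] -> [47, 7, 40] -> [7, 40, 47] -> [7, 40, 47]
  [-10, 43, 9, 0, 26, 43] -> [43, 9, 0, 26, 43] -> [43, 9, 0, 26] -> [0, 9, 26, 43] -> [0, 9, 26, 43]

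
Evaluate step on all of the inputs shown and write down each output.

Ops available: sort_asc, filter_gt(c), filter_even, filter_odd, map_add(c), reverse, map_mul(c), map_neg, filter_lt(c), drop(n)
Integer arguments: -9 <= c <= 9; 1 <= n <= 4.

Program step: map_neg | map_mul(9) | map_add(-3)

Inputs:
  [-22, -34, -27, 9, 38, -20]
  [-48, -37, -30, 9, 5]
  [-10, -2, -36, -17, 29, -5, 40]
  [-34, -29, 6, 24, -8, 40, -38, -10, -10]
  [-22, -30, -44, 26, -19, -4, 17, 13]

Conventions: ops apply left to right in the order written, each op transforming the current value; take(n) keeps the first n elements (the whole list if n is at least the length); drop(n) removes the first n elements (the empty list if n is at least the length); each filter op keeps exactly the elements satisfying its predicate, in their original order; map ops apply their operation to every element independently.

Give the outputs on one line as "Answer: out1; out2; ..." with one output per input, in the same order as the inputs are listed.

[195, 303, 240, -84, -345, 177]; [429, 330, 267, -84, -48]; [87, 15, 321, 150, -264, 42, -363]; [303, 258, -57, -219, 69, -363, 339, 87, 87]; [195, 267, 393, -237, 168, 33, -156, -120]

Execution, op by op:
  [-22, -34, -27, 9, 38, -20] -> [22, 34, 27, -9, -38, 20] -> [198, 306, 243, -81, -342, 180] -> [195, 303, 240, -84, -345, 177]
  [-48, -37, -30, 9, 5] -> [48, 37, 30, -9, -5] -> [432, 333, 270, -81, -45] -> [429, 330, 267, -84, -48]
  [-10, -2, -36, -17, 29, -5, 40] -> [10, 2, 36, 17, -29, 5, -40] -> [90, 18, 324, 153, -261, 45, -360] -> [87, 15, 321, 150, -264, 42, -363]
  [-34, -29, 6, 24, -8, 40, -38, -10, -10] -> [34, 29, -6, -24, 8, -40, 38, 10, 10] -> [306, 261, -54, -216, 72, -360, 342, 90, 90] -> [303, 258, -57, -219, 69, -363, 339, 87, 87]
  [-22, -30, -44, 26, -19, -4, 17, 13] -> [22, 30, 44, -26, 19, 4, -17, -13] -> [198, 270, 396, -234, 171, 36, -153, -117] -> [195, 267, 393, -237, 168, 33, -156, -120]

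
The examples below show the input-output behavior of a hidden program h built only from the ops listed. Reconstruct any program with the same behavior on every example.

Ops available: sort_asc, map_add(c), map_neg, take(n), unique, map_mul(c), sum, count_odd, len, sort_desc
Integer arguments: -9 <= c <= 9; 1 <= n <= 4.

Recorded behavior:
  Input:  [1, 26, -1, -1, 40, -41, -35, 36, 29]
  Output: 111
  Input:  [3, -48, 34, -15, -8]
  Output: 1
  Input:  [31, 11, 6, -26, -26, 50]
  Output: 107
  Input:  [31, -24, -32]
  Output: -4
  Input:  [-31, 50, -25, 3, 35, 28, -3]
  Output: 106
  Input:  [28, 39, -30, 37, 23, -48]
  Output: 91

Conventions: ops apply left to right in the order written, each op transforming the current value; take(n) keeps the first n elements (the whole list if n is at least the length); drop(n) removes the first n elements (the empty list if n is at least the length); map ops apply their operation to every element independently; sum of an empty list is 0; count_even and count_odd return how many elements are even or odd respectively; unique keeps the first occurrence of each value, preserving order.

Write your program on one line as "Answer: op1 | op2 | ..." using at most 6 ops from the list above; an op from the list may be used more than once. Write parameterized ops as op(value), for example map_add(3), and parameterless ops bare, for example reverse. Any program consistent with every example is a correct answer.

unique | map_neg | map_add(-7) | map_mul(-1) | sum

Check, running the answer program on each example:
  [1, 26, -1, -1, 40, -41, -35, 36, 29] -> [1, 26, -1, 40, -41, -35, 36, 29] -> [-1, -26, 1, -40, 41, 35, -36, -29] -> [-8, -33, -6, -47, 34, 28, -43, -36] -> [8, 33, 6, 47, -34, -28, 43, 36] -> 111
  [3, -48, 34, -15, -8] -> [3, -48, 34, -15, -8] -> [-3, 48, -34, 15, 8] -> [-10, 41, -41, 8, 1] -> [10, -41, 41, -8, -1] -> 1
  [31, 11, 6, -26, -26, 50] -> [31, 11, 6, -26, 50] -> [-31, -11, -6, 26, -50] -> [-38, -18, -13, 19, -57] -> [38, 18, 13, -19, 57] -> 107
  [31, -24, -32] -> [31, -24, -32] -> [-31, 24, 32] -> [-38, 17, 25] -> [38, -17, -25] -> -4
  [-31, 50, -25, 3, 35, 28, -3] -> [-31, 50, -25, 3, 35, 28, -3] -> [31, -50, 25, -3, -35, -28, 3] -> [24, -57, 18, -10, -42, -35, -4] -> [-24, 57, -18, 10, 42, 35, 4] -> 106
  [28, 39, -30, 37, 23, -48] -> [28, 39, -30, 37, 23, -48] -> [-28, -39, 30, -37, -23, 48] -> [-35, -46, 23, -44, -30, 41] -> [35, 46, -23, 44, 30, -41] -> 91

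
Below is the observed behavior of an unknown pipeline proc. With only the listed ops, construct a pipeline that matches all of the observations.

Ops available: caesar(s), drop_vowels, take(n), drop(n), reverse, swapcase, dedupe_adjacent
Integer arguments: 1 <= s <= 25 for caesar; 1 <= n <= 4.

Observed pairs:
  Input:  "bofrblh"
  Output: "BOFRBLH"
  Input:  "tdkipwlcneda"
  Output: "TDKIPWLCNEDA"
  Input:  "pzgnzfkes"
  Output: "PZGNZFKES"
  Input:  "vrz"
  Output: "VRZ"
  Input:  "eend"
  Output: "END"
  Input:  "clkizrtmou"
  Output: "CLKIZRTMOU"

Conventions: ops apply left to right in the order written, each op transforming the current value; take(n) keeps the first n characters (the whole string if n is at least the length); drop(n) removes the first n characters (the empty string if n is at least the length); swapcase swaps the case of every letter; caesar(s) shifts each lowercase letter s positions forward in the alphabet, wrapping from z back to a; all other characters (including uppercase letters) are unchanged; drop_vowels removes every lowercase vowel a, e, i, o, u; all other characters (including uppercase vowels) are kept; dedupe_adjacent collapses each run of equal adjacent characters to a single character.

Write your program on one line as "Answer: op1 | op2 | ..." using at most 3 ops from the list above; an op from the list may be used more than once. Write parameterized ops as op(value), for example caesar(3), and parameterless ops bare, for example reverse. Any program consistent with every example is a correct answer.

dedupe_adjacent | swapcase

Check, running the answer program on each example:
  "bofrblh" -> "bofrblh" -> "BOFRBLH"
  "tdkipwlcneda" -> "tdkipwlcneda" -> "TDKIPWLCNEDA"
  "pzgnzfkes" -> "pzgnzfkes" -> "PZGNZFKES"
  "vrz" -> "vrz" -> "VRZ"
  "eend" -> "end" -> "END"
  "clkizrtmou" -> "clkizrtmou" -> "CLKIZRTMOU"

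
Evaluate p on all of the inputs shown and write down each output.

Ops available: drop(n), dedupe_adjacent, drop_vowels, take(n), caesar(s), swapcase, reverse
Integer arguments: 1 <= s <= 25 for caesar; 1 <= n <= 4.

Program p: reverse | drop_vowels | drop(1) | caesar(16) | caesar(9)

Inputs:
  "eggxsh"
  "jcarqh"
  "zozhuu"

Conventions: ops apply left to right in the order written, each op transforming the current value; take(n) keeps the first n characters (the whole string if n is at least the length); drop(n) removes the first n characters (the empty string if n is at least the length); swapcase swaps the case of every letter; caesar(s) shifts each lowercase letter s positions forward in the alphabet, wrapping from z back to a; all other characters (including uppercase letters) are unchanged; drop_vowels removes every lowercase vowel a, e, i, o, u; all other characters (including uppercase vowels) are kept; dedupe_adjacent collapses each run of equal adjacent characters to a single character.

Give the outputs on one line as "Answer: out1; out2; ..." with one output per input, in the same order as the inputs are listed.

Execution, op by op:
  "eggxsh" -> "hsxgge" -> "hsxgg" -> "sxgg" -> "inww" -> "rwff"
  "jcarqh" -> "hqracj" -> "hqrcj" -> "qrcj" -> "ghsz" -> "pqbi"
  "zozhuu" -> "uuhzoz" -> "hzz" -> "zz" -> "pp" -> "yy"

"rwff"; "pqbi"; "yy"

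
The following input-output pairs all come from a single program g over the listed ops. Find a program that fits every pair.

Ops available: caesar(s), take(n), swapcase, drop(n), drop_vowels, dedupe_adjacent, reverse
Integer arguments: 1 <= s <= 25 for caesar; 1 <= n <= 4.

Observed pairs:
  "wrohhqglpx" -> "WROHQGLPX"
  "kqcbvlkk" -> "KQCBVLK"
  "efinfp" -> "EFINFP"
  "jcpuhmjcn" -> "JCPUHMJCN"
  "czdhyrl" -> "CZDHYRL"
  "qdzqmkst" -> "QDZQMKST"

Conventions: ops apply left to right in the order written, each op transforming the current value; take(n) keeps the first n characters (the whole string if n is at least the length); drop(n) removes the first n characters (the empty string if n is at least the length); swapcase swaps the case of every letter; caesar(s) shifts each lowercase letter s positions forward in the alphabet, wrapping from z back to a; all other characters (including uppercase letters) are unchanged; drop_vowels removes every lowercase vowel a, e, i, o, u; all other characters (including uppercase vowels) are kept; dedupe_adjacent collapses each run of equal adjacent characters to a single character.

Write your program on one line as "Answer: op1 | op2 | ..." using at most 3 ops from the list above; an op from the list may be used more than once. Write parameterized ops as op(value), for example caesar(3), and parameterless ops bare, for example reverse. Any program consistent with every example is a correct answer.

swapcase | dedupe_adjacent

Check, running the answer program on each example:
  "wrohhqglpx" -> "WROHHQGLPX" -> "WROHQGLPX"
  "kqcbvlkk" -> "KQCBVLKK" -> "KQCBVLK"
  "efinfp" -> "EFINFP" -> "EFINFP"
  "jcpuhmjcn" -> "JCPUHMJCN" -> "JCPUHMJCN"
  "czdhyrl" -> "CZDHYRL" -> "CZDHYRL"
  "qdzqmkst" -> "QDZQMKST" -> "QDZQMKST"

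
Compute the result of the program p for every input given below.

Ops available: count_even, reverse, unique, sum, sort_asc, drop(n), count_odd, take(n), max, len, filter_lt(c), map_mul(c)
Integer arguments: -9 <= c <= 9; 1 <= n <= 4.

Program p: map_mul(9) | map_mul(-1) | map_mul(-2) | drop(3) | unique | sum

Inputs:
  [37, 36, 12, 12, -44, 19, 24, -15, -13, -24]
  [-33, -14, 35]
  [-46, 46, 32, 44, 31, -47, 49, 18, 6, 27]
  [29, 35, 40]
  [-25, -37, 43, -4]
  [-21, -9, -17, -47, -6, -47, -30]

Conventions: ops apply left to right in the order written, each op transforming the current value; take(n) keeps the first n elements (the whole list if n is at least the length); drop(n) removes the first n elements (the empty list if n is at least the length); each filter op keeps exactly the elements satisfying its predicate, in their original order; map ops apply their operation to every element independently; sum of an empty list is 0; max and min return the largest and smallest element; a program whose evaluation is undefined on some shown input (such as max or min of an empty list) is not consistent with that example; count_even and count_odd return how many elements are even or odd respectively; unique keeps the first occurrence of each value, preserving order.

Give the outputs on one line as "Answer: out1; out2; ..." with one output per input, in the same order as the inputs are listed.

-738; 0; 2304; 0; -72; -1494

Execution, op by op:
  [37, 36, 12, 12, -44, 19, 24, -15, -13, -24] -> [333, 324, 108, 108, -396, 171, 216, -135, -117, -216] -> [-333, -324, -108, -108, 396, -171, -216, 135, 117, 216] -> [666, 648, 216, 216, -792, 342, 432, -270, -234, -432] -> [216, -792, 342, 432, -270, -234, -432] -> [216, -792, 342, 432, -270, -234, -432] -> -738
  [-33, -14, 35] -> [-297, -126, 315] -> [297, 126, -315] -> [-594, -252, 630] -> [] -> [] -> 0
  [-46, 46, 32, 44, 31, -47, 49, 18, 6, 27] -> [-414, 414, 288, 396, 279, -423, 441, 162, 54, 243] -> [414, -414, -288, -396, -279, 423, -441, -162, -54, -243] -> [-828, 828, 576, 792, 558, -846, 882, 324, 108, 486] -> [792, 558, -846, 882, 324, 108, 486] -> [792, 558, -846, 882, 324, 108, 486] -> 2304
  [29, 35, 40] -> [261, 315, 360] -> [-261, -315, -360] -> [522, 630, 720] -> [] -> [] -> 0
  [-25, -37, 43, -4] -> [-225, -333, 387, -36] -> [225, 333, -387, 36] -> [-450, -666, 774, -72] -> [-72] -> [-72] -> -72
  [-21, -9, -17, -47, -6, -47, -30] -> [-189, -81, -153, -423, -54, -423, -270] -> [189, 81, 153, 423, 54, 423, 270] -> [-378, -162, -306, -846, -108, -846, -540] -> [-846, -108, -846, -540] -> [-846, -108, -540] -> -1494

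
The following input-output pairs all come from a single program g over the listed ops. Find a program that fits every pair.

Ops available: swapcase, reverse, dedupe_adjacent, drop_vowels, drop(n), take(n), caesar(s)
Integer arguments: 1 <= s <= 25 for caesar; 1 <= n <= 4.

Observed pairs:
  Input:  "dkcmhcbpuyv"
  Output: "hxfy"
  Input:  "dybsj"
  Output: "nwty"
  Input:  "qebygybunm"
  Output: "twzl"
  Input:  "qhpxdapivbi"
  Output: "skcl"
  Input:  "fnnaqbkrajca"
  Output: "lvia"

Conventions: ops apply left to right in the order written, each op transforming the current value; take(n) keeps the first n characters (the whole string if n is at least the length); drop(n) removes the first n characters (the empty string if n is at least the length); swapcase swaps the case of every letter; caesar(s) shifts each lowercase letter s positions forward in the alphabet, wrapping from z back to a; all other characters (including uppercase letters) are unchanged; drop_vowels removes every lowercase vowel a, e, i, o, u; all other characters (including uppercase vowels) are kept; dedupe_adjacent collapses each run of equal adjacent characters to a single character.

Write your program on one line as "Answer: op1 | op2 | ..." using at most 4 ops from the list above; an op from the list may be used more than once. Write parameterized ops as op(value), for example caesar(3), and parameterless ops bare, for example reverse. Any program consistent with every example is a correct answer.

caesar(21) | dedupe_adjacent | take(4) | reverse

Check, running the answer program on each example:
  "dkcmhcbpuyv" -> "yfxhcxwkptq" -> "yfxhcxwkptq" -> "yfxh" -> "hxfy"
  "dybsj" -> "ytwne" -> "ytwne" -> "ytwn" -> "nwty"
  "qebygybunm" -> "lzwtbtwpih" -> "lzwtbtwpih" -> "lzwt" -> "twzl"
  "qhpxdapivbi" -> "lcksyvkdqwd" -> "lcksyvkdqwd" -> "lcks" -> "skcl"
  "fnnaqbkrajca" -> "aiivlwfmvexv" -> "aivlwfmvexv" -> "aivl" -> "lvia"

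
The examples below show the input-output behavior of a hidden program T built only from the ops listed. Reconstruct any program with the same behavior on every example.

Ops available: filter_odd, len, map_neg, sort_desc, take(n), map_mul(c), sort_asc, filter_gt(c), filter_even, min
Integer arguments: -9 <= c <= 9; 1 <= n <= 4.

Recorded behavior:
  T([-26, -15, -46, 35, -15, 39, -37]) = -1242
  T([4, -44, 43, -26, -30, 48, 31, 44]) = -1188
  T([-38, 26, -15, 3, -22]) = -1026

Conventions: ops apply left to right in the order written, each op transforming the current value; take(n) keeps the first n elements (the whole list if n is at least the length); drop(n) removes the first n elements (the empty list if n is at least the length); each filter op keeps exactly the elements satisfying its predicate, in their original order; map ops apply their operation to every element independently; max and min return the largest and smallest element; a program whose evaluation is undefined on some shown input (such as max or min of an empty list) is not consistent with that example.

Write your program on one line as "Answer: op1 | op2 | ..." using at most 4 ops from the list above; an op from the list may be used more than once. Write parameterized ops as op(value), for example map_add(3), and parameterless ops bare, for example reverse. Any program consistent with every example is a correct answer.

map_mul(-9) | map_mul(-3) | min

Check, running the answer program on each example:
  [-26, -15, -46, 35, -15, 39, -37] -> [234, 135, 414, -315, 135, -351, 333] -> [-702, -405, -1242, 945, -405, 1053, -999] -> -1242
  [4, -44, 43, -26, -30, 48, 31, 44] -> [-36, 396, -387, 234, 270, -432, -279, -396] -> [108, -1188, 1161, -702, -810, 1296, 837, 1188] -> -1188
  [-38, 26, -15, 3, -22] -> [342, -234, 135, -27, 198] -> [-1026, 702, -405, 81, -594] -> -1026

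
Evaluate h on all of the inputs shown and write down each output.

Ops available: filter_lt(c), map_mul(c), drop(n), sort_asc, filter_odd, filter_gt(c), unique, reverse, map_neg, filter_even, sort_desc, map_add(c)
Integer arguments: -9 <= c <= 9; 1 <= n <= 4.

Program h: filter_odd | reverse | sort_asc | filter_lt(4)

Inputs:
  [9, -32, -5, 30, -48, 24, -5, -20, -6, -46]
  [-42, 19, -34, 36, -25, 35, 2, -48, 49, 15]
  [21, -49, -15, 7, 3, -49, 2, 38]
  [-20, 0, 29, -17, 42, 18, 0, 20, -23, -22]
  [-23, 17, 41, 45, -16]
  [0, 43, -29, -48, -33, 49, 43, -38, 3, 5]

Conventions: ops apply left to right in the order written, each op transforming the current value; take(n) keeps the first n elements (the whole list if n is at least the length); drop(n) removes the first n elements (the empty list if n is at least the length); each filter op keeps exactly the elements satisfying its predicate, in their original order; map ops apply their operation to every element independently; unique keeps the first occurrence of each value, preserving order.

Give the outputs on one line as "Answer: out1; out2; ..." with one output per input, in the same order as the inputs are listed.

Execution, op by op:
  [9, -32, -5, 30, -48, 24, -5, -20, -6, -46] -> [9, -5, -5] -> [-5, -5, 9] -> [-5, -5, 9] -> [-5, -5]
  [-42, 19, -34, 36, -25, 35, 2, -48, 49, 15] -> [19, -25, 35, 49, 15] -> [15, 49, 35, -25, 19] -> [-25, 15, 19, 35, 49] -> [-25]
  [21, -49, -15, 7, 3, -49, 2, 38] -> [21, -49, -15, 7, 3, -49] -> [-49, 3, 7, -15, -49, 21] -> [-49, -49, -15, 3, 7, 21] -> [-49, -49, -15, 3]
  [-20, 0, 29, -17, 42, 18, 0, 20, -23, -22] -> [29, -17, -23] -> [-23, -17, 29] -> [-23, -17, 29] -> [-23, -17]
  [-23, 17, 41, 45, -16] -> [-23, 17, 41, 45] -> [45, 41, 17, -23] -> [-23, 17, 41, 45] -> [-23]
  [0, 43, -29, -48, -33, 49, 43, -38, 3, 5] -> [43, -29, -33, 49, 43, 3, 5] -> [5, 3, 43, 49, -33, -29, 43] -> [-33, -29, 3, 5, 43, 43, 49] -> [-33, -29, 3]

[-5, -5]; [-25]; [-49, -49, -15, 3]; [-23, -17]; [-23]; [-33, -29, 3]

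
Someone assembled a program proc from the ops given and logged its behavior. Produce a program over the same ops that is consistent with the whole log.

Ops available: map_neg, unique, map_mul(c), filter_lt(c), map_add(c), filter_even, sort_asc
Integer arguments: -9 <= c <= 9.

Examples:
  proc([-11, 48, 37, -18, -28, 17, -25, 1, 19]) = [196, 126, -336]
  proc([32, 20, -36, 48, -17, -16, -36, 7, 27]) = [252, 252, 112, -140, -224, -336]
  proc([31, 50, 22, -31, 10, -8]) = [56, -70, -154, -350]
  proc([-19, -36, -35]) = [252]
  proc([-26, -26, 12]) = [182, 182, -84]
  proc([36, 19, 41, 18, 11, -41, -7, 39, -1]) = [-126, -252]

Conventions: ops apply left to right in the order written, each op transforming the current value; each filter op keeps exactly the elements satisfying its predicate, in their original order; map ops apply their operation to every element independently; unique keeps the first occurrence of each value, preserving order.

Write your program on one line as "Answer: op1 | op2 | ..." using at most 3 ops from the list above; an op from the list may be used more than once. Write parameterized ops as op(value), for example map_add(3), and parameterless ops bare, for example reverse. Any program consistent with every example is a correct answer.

sort_asc | map_mul(-7) | filter_even

Check, running the answer program on each example:
  [-11, 48, 37, -18, -28, 17, -25, 1, 19] -> [-28, -25, -18, -11, 1, 17, 19, 37, 48] -> [196, 175, 126, 77, -7, -119, -133, -259, -336] -> [196, 126, -336]
  [32, 20, -36, 48, -17, -16, -36, 7, 27] -> [-36, -36, -17, -16, 7, 20, 27, 32, 48] -> [252, 252, 119, 112, -49, -140, -189, -224, -336] -> [252, 252, 112, -140, -224, -336]
  [31, 50, 22, -31, 10, -8] -> [-31, -8, 10, 22, 31, 50] -> [217, 56, -70, -154, -217, -350] -> [56, -70, -154, -350]
  [-19, -36, -35] -> [-36, -35, -19] -> [252, 245, 133] -> [252]
  [-26, -26, 12] -> [-26, -26, 12] -> [182, 182, -84] -> [182, 182, -84]
  [36, 19, 41, 18, 11, -41, -7, 39, -1] -> [-41, -7, -1, 11, 18, 19, 36, 39, 41] -> [287, 49, 7, -77, -126, -133, -252, -273, -287] -> [-126, -252]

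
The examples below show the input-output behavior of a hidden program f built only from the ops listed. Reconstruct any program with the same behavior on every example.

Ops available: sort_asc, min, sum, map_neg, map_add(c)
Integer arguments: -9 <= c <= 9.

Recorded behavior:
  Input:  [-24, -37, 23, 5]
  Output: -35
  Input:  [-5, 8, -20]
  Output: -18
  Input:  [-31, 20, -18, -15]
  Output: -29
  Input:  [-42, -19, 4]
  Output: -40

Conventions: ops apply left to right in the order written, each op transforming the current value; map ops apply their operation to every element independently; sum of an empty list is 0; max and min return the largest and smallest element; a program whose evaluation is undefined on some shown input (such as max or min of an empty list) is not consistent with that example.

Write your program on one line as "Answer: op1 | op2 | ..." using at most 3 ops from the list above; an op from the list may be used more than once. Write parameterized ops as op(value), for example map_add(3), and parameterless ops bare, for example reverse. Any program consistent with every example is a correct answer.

sort_asc | map_add(2) | min

Check, running the answer program on each example:
  [-24, -37, 23, 5] -> [-37, -24, 5, 23] -> [-35, -22, 7, 25] -> -35
  [-5, 8, -20] -> [-20, -5, 8] -> [-18, -3, 10] -> -18
  [-31, 20, -18, -15] -> [-31, -18, -15, 20] -> [-29, -16, -13, 22] -> -29
  [-42, -19, 4] -> [-42, -19, 4] -> [-40, -17, 6] -> -40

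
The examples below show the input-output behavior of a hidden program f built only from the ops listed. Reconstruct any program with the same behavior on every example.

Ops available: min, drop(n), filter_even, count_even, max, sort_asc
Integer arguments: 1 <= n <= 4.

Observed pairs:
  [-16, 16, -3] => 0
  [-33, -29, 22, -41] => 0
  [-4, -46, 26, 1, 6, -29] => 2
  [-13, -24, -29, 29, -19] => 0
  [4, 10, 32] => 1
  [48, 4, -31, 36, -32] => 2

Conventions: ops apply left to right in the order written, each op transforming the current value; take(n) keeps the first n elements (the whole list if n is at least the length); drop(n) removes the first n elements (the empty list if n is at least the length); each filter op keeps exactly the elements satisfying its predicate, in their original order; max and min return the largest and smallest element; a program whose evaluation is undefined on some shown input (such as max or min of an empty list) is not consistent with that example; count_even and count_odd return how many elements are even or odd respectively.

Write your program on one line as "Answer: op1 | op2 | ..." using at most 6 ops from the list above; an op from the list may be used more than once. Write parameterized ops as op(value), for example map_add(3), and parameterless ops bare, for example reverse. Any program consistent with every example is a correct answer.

filter_even | drop(1) | drop(1) | sort_asc | count_even

Check, running the answer program on each example:
  [-16, 16, -3] -> [-16, 16] -> [16] -> [] -> [] -> 0
  [-33, -29, 22, -41] -> [22] -> [] -> [] -> [] -> 0
  [-4, -46, 26, 1, 6, -29] -> [-4, -46, 26, 6] -> [-46, 26, 6] -> [26, 6] -> [6, 26] -> 2
  [-13, -24, -29, 29, -19] -> [-24] -> [] -> [] -> [] -> 0
  [4, 10, 32] -> [4, 10, 32] -> [10, 32] -> [32] -> [32] -> 1
  [48, 4, -31, 36, -32] -> [48, 4, 36, -32] -> [4, 36, -32] -> [36, -32] -> [-32, 36] -> 2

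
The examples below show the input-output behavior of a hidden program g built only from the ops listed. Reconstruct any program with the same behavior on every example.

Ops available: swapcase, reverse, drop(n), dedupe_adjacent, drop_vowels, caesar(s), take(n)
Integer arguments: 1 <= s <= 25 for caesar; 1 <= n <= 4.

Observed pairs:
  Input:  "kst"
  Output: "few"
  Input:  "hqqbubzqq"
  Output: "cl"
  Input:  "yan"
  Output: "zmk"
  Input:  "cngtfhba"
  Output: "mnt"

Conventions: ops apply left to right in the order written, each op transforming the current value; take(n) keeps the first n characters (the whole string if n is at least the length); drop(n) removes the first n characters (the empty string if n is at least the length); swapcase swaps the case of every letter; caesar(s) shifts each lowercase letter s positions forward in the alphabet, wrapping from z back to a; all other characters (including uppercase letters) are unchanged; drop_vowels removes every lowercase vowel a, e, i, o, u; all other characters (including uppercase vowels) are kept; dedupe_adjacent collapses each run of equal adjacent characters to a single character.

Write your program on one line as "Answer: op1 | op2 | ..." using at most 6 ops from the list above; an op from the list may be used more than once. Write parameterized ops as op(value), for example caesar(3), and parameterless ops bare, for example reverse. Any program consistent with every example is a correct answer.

reverse | caesar(12) | caesar(5) | take(3) | caesar(21) | dedupe_adjacent

Check, running the answer program on each example:
  "kst" -> "tsk" -> "few" -> "kjb" -> "kjb" -> "few" -> "few"
  "hqqbubzqq" -> "qqzbubqqh" -> "cclngncct" -> "hhqslshhy" -> "hhq" -> "ccl" -> "cl"
  "yan" -> "nay" -> "zmk" -> "erp" -> "erp" -> "zmk" -> "zmk"
  "cngtfhba" -> "abhftgnc" -> "mntrfszo" -> "rsywkxet" -> "rsy" -> "mnt" -> "mnt"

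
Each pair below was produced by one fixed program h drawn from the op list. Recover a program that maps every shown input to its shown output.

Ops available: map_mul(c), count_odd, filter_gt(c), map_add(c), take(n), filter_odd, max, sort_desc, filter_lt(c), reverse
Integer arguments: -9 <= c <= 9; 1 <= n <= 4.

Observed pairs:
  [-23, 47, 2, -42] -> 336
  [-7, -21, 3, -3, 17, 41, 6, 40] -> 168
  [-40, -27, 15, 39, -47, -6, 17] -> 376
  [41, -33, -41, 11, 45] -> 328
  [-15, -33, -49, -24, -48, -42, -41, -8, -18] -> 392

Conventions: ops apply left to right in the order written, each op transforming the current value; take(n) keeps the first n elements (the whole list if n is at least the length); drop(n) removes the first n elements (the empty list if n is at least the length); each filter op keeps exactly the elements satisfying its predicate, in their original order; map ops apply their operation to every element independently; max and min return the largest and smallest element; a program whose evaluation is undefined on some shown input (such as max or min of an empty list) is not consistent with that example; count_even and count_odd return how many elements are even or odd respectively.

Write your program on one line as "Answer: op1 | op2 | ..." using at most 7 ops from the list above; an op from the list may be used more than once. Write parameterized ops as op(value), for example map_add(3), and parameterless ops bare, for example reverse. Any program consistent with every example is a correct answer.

filter_lt(-5) | map_mul(-2) | map_mul(4) | sort_desc | take(1) | max

Check, running the answer program on each example:
  [-23, 47, 2, -42] -> [-23, -42] -> [46, 84] -> [184, 336] -> [336, 184] -> [336] -> 336
  [-7, -21, 3, -3, 17, 41, 6, 40] -> [-7, -21] -> [14, 42] -> [56, 168] -> [168, 56] -> [168] -> 168
  [-40, -27, 15, 39, -47, -6, 17] -> [-40, -27, -47, -6] -> [80, 54, 94, 12] -> [320, 216, 376, 48] -> [376, 320, 216, 48] -> [376] -> 376
  [41, -33, -41, 11, 45] -> [-33, -41] -> [66, 82] -> [264, 328] -> [328, 264] -> [328] -> 328
  [-15, -33, -49, -24, -48, -42, -41, -8, -18] -> [-15, -33, -49, -24, -48, -42, -41, -8, -18] -> [30, 66, 98, 48, 96, 84, 82, 16, 36] -> [120, 264, 392, 192, 384, 336, 328, 64, 144] -> [392, 384, 336, 328, 264, 192, 144, 120, 64] -> [392] -> 392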